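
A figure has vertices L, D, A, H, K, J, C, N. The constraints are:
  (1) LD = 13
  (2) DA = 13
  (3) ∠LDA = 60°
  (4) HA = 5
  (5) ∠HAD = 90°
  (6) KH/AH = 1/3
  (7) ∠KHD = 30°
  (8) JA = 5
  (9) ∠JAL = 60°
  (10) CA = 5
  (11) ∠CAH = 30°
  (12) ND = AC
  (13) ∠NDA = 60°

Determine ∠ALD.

Step 1: By the law of cosines on triangle LDA: LA² = 13² + 13² − 2·13·13·cos(60°) = 169, so LA = 13.
Step 2: By the inverse law of cosines on triangle ALD: cos(∠ALD) = (13² + 13² − 13²) / (2·13·13) = 169/338 = 0.5, so ∠ALD = 60°.

Therefore, the measure of angle ∠ALD = 60°.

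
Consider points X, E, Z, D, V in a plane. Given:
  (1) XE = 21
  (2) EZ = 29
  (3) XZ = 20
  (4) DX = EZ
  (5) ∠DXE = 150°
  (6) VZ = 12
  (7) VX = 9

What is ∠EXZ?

Step 1: By the inverse law of cosines on triangle EXZ: cos(∠EXZ) = (21² + 20² − 29²) / (2·21·20) = 0/840 = 0, so ∠EXZ = 90°.

Therefore, the measure of angle ∠EXZ = 90°.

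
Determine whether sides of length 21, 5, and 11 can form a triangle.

Check the triangle inequality: 5 + 11 = 16 ≤ 21.
Since the sum of two sides does not exceed the third, no triangle can be formed.

No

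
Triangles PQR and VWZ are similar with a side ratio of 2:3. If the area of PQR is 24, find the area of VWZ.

For similar figures, the area ratio equals the square of the side ratio.
Side ratio (PQR to VWZ) = 2:3, so area ratio = 2^2:3^2 = 4:9.
If the area of PQR is 24, then the area of VWZ = 24 * (9/4) = 54.

54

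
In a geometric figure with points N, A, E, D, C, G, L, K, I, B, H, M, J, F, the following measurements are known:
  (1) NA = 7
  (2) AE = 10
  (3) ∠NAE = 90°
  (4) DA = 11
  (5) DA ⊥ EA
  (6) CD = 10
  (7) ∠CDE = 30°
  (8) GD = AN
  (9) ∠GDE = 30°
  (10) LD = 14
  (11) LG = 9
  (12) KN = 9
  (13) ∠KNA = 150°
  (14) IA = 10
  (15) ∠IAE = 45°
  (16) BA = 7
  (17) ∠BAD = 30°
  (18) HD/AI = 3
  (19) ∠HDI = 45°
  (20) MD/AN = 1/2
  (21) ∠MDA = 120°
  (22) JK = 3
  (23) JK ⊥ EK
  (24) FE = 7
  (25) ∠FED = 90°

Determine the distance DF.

Step 1: By the law of cosines on triangle EAD: ED² = 10² + 11² − 2·10·11·cos(90°) = 221, so ED ≈ 14.87.
Step 2: By the law of cosines on triangle DEF: DF² = 14.87² + 7² − 2·14.87·7·cos(90°) = 270, so DF = 3·√30.

Therefore, the length of DF = 3·√30.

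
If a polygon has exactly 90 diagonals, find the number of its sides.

Using d = n(n - 3)/2, we solve 90 = n(n - 3)/2.
So n(n - 3) = 180.
Testing n = 15: 15 * 12 = 180 = 180. Correct.
The polygon has 15 sides.

15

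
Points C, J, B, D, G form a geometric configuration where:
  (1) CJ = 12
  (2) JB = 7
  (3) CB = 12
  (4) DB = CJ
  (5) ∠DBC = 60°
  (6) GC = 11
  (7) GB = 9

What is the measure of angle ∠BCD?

From the given relations: DB = CJ = 12.
Step 1: By the law of cosines on triangle CBD: CD² = 12² + 12² − 2·12·12·cos(60°) = 144, so CD = 12.
Step 2: By the inverse law of cosines on triangle BCD: cos(∠BCD) = (12² + 12² − 12²) / (2·12·12) = 144/288 = 0.5, so ∠BCD = 60°.

Therefore, the measure of angle ∠BCD = 60°.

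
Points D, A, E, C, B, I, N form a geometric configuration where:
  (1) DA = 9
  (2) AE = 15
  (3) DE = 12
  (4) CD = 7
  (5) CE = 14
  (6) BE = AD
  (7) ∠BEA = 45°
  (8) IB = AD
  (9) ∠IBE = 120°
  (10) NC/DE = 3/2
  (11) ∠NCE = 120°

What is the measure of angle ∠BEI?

From the given relations: BE = AD = 9; IB = AD = 9.
Step 1: By the law of cosines on triangle EBI: EI² = 9² + 9² − 2·9·9·cos(120°) = 243, so EI = 9·√3.
Step 2: By the inverse law of cosines on triangle BEI: cos(∠BEI) = (9² + (9·√3)² − 9²) / (2·9·9·√3) = 243/280.59 = 0.866, so ∠BEI = 30°.

Therefore, the measure of angle ∠BEI = 30°.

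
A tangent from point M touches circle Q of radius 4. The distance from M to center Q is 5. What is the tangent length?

The tangent, radius, and line from the external point to the center form a right triangle.
The right angle is where the tangent meets the radius.
By the Pythagorean theorem: tangent² + 4² = 5²
tangent² = 25 - 16 = 9
tangent = 3

3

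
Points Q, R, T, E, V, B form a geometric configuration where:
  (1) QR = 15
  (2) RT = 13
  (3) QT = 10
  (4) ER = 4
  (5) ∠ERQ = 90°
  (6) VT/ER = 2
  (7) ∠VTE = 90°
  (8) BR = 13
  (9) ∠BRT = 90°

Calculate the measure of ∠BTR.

Step 1: By the law of cosines on triangle TRB: TB² = 13² + 13² − 2·13·13·cos(90°) = 338, so TB = 13·√2.
Step 2: By the inverse law of cosines on triangle BTR: cos(∠BTR) = ((13·√2)² + 13² − 13²) / (2·13·√2·13) = 338/478 = 0.7071, so ∠BTR = 45°.

Therefore, the measure of angle ∠BTR = 45°.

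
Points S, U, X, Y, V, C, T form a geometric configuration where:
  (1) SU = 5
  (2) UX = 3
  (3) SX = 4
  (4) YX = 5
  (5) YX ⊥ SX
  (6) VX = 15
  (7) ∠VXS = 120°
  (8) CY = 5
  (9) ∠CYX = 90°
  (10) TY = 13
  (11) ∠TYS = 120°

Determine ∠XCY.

Step 1: By the law of cosines on triangle CYX: CX² = 5² + 5² − 2·5·5·cos(90°) = 50, so CX = 5·√2.
Step 2: By the inverse law of cosines on triangle XCY: cos(∠XCY) = ((5·√2)² + 5² − 5²) / (2·5·√2·5) = 50/70.71 = 0.7071, so ∠XCY = 45°.

Therefore, the measure of angle ∠XCY = 45°.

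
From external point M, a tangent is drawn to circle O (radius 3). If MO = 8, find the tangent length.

tangent = √(d² - r²) = √(8² - 3²) = √(64 - 9) = √55 = sqrt(55)

sqrt(55)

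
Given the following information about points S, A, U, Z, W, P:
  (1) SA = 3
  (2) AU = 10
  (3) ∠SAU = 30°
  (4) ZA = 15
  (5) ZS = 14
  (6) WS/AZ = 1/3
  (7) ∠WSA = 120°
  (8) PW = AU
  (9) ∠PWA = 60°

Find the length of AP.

From the given relations: WS = 1/3·AZ = 1/3·15 = 5; PW = AU = 10.
Step 1: By the law of cosines on triangle ASW: AW² = 3² + 5² − 2·3·5·cos(120°) = 49, so AW = 7.
Step 2: By the law of cosines on triangle AWP: AP² = 7² + 10² − 2·7·10·cos(60°) = 79, so AP = √79.

Therefore, the length of AP = √79.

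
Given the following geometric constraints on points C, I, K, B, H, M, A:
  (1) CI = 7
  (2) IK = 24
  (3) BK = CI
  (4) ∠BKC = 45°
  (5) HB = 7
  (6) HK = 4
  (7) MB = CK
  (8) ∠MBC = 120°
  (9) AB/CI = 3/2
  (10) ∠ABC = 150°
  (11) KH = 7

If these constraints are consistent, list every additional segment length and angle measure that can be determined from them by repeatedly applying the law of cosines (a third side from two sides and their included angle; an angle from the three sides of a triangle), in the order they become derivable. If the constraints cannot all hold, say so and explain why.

These constraints are not satisfiable: (6) HK = 4 and (11) KH = 7 assign two different lengths to the same segment. No planar figure meets all of them, so nothing further can be derived.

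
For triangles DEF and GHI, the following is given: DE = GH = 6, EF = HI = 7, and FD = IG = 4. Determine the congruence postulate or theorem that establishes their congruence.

Consider the given information: DE = GH = 6, EF = HI = 7, and FD = IG = 4
This is not ASA or HL: ASA requires two angles and the side between them. HL only applies to right triangles with matching hypotenuse and leg.
The correct criterion is SSS. All three pairs of corresponding sides are equal (Side-Side-Side).

SSS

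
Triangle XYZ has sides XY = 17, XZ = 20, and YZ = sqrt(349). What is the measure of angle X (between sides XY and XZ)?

By the inverse law of cosines: cos(X) = (XY² + XZ² - YZ²) / (2 × XY × XZ)
cos(X) = (17² + 20² - (sqrt(349))²) / (2 × 17 × 20)
cos(X) = (289 + 400 - (349)) / 680
cos(X) = 1/2
X = arccos(1/2) = 60°

60°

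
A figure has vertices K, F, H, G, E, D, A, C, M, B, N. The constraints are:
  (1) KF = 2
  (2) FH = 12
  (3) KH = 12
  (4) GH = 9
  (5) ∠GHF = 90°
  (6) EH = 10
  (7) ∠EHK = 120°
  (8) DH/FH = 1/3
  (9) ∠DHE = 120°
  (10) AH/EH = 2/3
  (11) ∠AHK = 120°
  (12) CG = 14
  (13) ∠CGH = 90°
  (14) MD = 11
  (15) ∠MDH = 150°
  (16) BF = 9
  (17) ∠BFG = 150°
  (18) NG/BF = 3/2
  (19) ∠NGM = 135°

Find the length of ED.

From the given relations: DH = 1/3·FH = 1/3·12 = 4.
Step 1: By the law of cosines on triangle EHD: ED² = 10² + 4² − 2·10·4·cos(120°) = 156, so ED = 2·√39.

Therefore, the length of ED = 2·√39.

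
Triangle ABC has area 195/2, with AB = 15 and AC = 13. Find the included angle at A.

sin(C) = 2 * 195/2 / (15 * 13) = 1, so C = arcsin(1) = 90°.

90°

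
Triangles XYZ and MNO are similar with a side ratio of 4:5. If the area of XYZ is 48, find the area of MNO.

Area ratio = (4/5)^2 = 16/25. Area of MNO = 48 * 25/16 = 75.

75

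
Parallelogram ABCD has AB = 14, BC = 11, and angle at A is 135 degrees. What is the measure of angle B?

Opposite sides of a parallelogram are parallel, so consecutive angles form co-interior angles on a transversal.
Co-interior angles sum to 180°, giving angle B = 180 - 135 = 45 degrees.

45 degrees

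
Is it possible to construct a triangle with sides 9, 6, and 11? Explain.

For three segments to close into a triangle, no single side can be as long as the other two combined.
The longest side is 11, and 6 + 9 = 15 > 11.
A triangle can be formed.

Yes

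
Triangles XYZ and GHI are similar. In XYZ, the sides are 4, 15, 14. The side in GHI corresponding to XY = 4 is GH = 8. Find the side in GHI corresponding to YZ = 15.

Similar triangles have proportional sides. Setting up the proportion:
GH / XY = HI / YZ
8 / 4 = HI / 15
HI = 15 * 8 / 4 = 30.

30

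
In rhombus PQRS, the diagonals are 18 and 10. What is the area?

Area = (18 * 10) / 2 = 180 / 2 = 90

90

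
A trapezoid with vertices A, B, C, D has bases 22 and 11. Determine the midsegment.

The midsegment (median) of a trapezoid connects the midpoints of the non-parallel sides.
Its length is the average of the two bases: (22 + 11) / 2 = 33/2.

33/2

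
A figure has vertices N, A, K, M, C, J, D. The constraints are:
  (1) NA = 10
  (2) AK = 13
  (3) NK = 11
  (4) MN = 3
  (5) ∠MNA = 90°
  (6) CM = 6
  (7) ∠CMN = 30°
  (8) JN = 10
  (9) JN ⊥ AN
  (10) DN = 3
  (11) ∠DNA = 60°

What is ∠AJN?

Step 1: By the law of cosines on triangle JNA: JA² = 10² + 10² − 2·10·10·cos(90°) = 200, so JA = 10·√2.
Step 2: By the inverse law of cosines on triangle AJN: cos(∠AJN) = ((10·√2)² + 10² − 10²) / (2·10·√2·10) = 200/282.84 = 0.7071, so ∠AJN = 45°.

Therefore, the measure of angle ∠AJN = 45°.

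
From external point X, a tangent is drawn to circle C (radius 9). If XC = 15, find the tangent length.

Let T be the point of tangency. Then CT ⊥ XT (radius ⊥ tangent).
In right triangle CTX: CX² = CT² + XT²
15² = 9² + XT²
XT² = 144, XT = 12

12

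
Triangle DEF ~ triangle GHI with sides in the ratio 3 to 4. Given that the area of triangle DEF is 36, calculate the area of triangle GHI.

The ratio of areas of similar triangles = (side ratio)^2.
Side ratio = 3:4, so area ratio = 9:16.
Area of GHI / Area of DEF = 16/9
Area of GHI = 36 * 16/9 = 64

64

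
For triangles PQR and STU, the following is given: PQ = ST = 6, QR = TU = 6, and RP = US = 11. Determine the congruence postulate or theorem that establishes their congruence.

The given information matches SSS: All three pairs of corresponding sides are equal (Side-Side-Side).

SSS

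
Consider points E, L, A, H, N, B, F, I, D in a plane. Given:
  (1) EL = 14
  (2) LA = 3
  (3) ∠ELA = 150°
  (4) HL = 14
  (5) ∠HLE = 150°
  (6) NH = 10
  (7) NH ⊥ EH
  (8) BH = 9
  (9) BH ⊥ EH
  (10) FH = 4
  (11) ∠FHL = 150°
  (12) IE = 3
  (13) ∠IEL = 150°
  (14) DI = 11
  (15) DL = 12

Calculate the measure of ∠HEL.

Step 1: By the law of cosines on triangle ELH: EH² = 14² + 14² − 2·14·14·cos(150°) = 731.48, so EH ≈ 27.05.
Step 2: By the inverse law of cosines on triangle HEL: cos(∠HEL) = (27.05² + 14² − 14²) / (2·27.05·14) = 731.48/757.29 = 0.9659, so ∠HEL = 15°.

Therefore, the measure of angle ∠HEL = 15°.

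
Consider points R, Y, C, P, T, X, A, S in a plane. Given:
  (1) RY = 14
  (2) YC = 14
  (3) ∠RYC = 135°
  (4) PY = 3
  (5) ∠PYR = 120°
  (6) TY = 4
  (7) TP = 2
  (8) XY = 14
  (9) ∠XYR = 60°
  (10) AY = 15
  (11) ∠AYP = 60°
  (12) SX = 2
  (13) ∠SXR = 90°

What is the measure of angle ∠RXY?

Step 1: By the law of cosines on triangle XYR: XR² = 14² + 14² − 2·14·14·cos(60°) = 196, so XR = 14.
Step 2: By the inverse law of cosines on triangle RXY: cos(∠RXY) = (14² + 14² − 14²) / (2·14·14) = 196/392 = 0.5, so ∠RXY = 60°.

Therefore, the measure of angle ∠RXY = 60°.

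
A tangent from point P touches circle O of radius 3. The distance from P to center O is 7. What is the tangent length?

Let T be the point of tangency. Then OT ⊥ PT (radius ⊥ tangent).
In right triangle OTP: OP² = OT² + PT²
7² = 3² + PT²
PT² = 40, PT = 2*sqrt(10)

2*sqrt(10)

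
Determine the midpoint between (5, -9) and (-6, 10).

M = ((x₁ + x₂)/2, (y₁ + y₂)/2)
= ((5 + -6)/2, (-9 + 10)/2)
= (-1/2, 1/2) = (-1/2, 1/2)

(-1/2, 1/2)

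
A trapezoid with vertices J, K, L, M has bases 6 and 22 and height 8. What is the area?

A trapezoid's area equals the midsegment times the height.
The midsegment is (6 + 22) / 2 = 14.
Area = 14 * 8 = 112.

112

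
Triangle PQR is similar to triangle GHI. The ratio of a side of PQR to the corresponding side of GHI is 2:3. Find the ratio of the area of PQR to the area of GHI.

Area scales with the square of linear dimensions. If every length is multiplied by 2/3, then the area is multiplied by (2/3)^2 = 4/9.
The area ratio is 4:9.

4:9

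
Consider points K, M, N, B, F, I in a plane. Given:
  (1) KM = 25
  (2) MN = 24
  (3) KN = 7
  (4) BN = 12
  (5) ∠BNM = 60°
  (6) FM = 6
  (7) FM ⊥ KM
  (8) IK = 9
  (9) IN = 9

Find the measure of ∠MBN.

Step 1: By the law of cosines on triangle BNM: BM² = 12² + 24² − 2·12·24·cos(60°) = 432, so BM = 12·√3.
Step 2: By the inverse law of cosines on triangle MBN: cos(∠MBN) = ((12·√3)² + 12² − 24²) / (2·12·√3·12) = 0/498.83 = 0, so ∠MBN = 90°.

Therefore, the measure of angle ∠MBN = 90°.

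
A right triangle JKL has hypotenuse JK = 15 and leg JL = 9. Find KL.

KL = sqrt(15^2 - 9^2) = sqrt(144) = 12

12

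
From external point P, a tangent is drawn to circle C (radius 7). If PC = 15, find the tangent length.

The tangent, radius, and line from the external point to the center form a right triangle.
The right angle is where the tangent meets the radius.
By the Pythagorean theorem: tangent² + 7² = 15²
tangent² = 225 - 49 = 176
tangent = 4*sqrt(11)

4*sqrt(11)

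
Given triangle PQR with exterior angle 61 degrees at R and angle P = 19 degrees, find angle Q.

angle Q = 61 - 19 = 42 degrees (exterior angle theorem).

42 degrees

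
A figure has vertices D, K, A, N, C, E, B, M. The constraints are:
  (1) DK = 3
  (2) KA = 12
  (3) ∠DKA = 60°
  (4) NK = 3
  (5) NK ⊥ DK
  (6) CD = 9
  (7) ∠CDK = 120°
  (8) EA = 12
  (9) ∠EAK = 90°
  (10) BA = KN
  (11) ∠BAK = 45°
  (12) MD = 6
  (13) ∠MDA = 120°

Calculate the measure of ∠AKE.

Step 1: By the law of cosines on triangle KAE: KE² = 12² + 12² − 2·12·12·cos(90°) = 288, so KE = 12·√2.
Step 2: By the inverse law of cosines on triangle AKE: cos(∠AKE) = (12² + (12·√2)² − 12²) / (2·12·12·√2) = 288/407.29 = 0.7071, so ∠AKE = 45°.

Therefore, the measure of angle ∠AKE = 45°.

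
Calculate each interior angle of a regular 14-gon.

Each interior angle of a regular n-gon is (n - 2) * 180 / n.
For n = 14: (14 - 2) * 180 / 14 = 2160/14 = 1080/7 degrees.

1080/7 degrees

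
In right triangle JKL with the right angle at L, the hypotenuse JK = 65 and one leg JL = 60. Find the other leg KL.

KL = sqrt(65^2 - 60^2) = sqrt(625) = 25

25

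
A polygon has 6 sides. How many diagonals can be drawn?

The number of diagonals in an n-gon is n(n - 3)/2.
For n = 6: 6(6 - 3)/2 = 6 × 3 / 2 = 9.

9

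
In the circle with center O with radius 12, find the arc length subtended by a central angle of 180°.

Arc length = 2π(12)(1/2) = 12*pi

12*pi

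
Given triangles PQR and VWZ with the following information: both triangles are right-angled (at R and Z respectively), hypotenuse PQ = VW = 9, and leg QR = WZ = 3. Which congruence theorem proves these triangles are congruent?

The given information matches HL: The hypotenuse and one leg of two right triangles are equal (Hypotenuse-Leg).

HL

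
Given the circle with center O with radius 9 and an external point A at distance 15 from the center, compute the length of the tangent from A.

tangent = √(d² - r²) = √(15² - 9²) = √(225 - 81) = √144 = 12

12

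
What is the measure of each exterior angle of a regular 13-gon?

Each exterior angle of a regular n-gon is 360 / n.
For n = 13: 360 / 13 = 360/13 degrees.

360/13 degrees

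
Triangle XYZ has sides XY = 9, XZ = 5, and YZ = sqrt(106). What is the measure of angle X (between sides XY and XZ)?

By the inverse law of cosines: cos(X) = (XY² + XZ² - YZ²) / (2 × XY × XZ)
cos(X) = (9² + 5² - (sqrt(106))²) / (2 × 9 × 5)
cos(X) = (81 + 25 - (106)) / 90
cos(X) = 0
X = arccos(0) = 90°

90°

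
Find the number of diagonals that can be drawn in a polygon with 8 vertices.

The number of diagonals in an n-gon is n(n - 3)/2.
For n = 8: 8(8 - 3)/2 = 8 × 5 / 2 = 20.

20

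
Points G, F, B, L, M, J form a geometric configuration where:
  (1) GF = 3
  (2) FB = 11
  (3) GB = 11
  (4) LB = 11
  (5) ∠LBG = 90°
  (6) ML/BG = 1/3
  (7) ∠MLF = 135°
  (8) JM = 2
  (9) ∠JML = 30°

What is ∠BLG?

Step 1: By the law of cosines on triangle LBG: LG² = 11² + 11² − 2·11·11·cos(90°) = 242, so LG = 11·√2.
Step 2: By the inverse law of cosines on triangle BLG: cos(∠BLG) = (11² + (11·√2)² − 11²) / (2·11·11·√2) = 242/342.24 = 0.7071, so ∠BLG = 45°.

Therefore, the measure of angle ∠BLG = 45°.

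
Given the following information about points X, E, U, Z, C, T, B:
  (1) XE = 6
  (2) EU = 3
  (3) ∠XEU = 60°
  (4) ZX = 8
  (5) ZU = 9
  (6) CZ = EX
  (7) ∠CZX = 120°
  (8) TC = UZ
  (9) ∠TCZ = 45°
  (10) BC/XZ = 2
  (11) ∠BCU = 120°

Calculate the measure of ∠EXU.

Step 1: By the law of cosines on triangle XEU: XU² = 6² + 3² − 2·6·3·cos(60°) = 27, so XU = 3·√3.
Step 2: By the inverse law of cosines on triangle EXU: cos(∠EXU) = (6² + (3·√3)² − 3²) / (2·6·3·√3) = 54/62.35 = 0.866, so ∠EXU = 30°.

Therefore, the measure of angle ∠EXU = 30°.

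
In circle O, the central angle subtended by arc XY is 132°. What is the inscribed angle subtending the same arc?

Inscribed angle = 132° / 2 = 66° (inscribed angle theorem).

66°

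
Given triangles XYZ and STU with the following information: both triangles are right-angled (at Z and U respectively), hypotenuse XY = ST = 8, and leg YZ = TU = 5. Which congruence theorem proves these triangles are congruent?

Consider the given information: both triangles are right-angled (at Z and U respectively), hypotenuse XY = ST = 8, and leg YZ = TU = 5
This is not SSS or SAS: SSS requires all three pairs of sides, but we don't have that. SAS requires two sides and the included angle between them.
The correct criterion is HL. The hypotenuse and one leg of two right triangles are equal (Hypotenuse-Leg).

HL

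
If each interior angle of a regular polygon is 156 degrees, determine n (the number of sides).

Each interior angle of a regular n-gon is (n - 2) * 180 / n.
Setting this equal to 156:
(n - 2) * 180 / n = 156
Each exterior angle = 180 - 156 = 24 degrees.
Since exterior angles sum to 360: n = 360 / 24 = 15.

15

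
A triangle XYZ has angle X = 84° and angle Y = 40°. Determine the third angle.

The interior angles sum to 180°: angle Z = 180 - 84 - 40 = 56°.
The triangle is acute (angles 84°, 40°, 56°).

56 degrees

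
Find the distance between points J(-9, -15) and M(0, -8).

The horizontal distance is |0 - -9| = 9 and the vertical distance is |-8 - -15| = 7.
By the Pythagorean theorem, d = sqrt(9^2 + 7^2) = sqrt(130).

sqrt(130)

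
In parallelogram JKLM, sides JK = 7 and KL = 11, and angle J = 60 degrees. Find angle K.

In a parallelogram, consecutive angles are supplementary (sum to 180°).
angle K = 180 - angle J
angle K = 180 - 60
angle K = 120 degrees

120 degrees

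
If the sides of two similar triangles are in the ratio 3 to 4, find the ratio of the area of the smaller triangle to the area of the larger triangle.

Area ratio = (side ratio)^2 = (3/4)^2 = 9:16.

9:16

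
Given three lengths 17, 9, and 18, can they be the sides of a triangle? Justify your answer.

Check all three triangle inequalities:
17 + 9 = 26 > 18 ✓
17 + 18 = 35 > 9 ✓
9 + 18 = 27 > 17 ✓
All conditions hold, so these sides form a valid triangle.

Yes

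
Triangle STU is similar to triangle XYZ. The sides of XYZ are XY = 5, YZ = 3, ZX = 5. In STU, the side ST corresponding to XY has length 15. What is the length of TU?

Similar triangles have proportional sides. Setting up the proportion:
ST / XY = TU / YZ
15 / 5 = TU / 3
TU = 3 * 15 / 5 = 9.

9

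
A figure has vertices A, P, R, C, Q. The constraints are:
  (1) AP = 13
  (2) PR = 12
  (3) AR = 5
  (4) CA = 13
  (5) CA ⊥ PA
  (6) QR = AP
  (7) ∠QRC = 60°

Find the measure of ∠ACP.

Step 1: By the law of cosines on triangle CAP: CP² = 13² + 13² − 2·13·13·cos(90°) = 338, so CP = 13·√2.
Step 2: By the inverse law of cosines on triangle ACP: cos(∠ACP) = (13² + (13·√2)² − 13²) / (2·13·13·√2) = 338/478 = 0.7071, so ∠ACP = 45°.

Therefore, the measure of angle ∠ACP = 45°.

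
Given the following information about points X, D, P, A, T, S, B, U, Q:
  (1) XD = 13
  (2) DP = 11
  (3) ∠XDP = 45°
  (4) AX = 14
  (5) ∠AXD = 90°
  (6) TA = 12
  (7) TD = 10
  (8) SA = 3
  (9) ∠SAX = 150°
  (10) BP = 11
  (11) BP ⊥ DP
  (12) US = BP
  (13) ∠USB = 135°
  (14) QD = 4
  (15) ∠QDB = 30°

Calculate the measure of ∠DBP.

Step 1: By the law of cosines on triangle BPD: BD² = 11² + 11² − 2·11·11·cos(90°) = 242, so BD = 11·√2.
Step 2: By the inverse law of cosines on triangle DBP: cos(∠DBP) = ((11·√2)² + 11² − 11²) / (2·11·√2·11) = 242/342.24 = 0.7071, so ∠DBP = 45°.

Therefore, the measure of angle ∠DBP = 45°.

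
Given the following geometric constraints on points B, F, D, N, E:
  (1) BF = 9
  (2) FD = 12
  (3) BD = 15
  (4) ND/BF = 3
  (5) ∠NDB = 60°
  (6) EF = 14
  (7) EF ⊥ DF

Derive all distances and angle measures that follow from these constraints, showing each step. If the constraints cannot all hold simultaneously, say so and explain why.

The constraints are consistent.

From the given relations:
  ND = 3·BF = 3·9 = 27

Step 1: From BD = 15, DN = 27, and ∠BDN = 60°, by the law of cosines:
  BN² = BD² + DN² - 2·BD·DN·cos(60°) = 225 + 729 - 405 = 549
  BN = 3·√61

Step 2: From DF = 12, FE = 14, and ∠DFE = 90°, by the law of cosines:
  DE² = DF² + FE² - 2·DF·FE·cos(90°) = 144 + 196 - 0 = 340
  DE = 2·√85

Step 3: From BD = 15, BF = 9, DF = 12, by the inverse law of cosines:
  cos(∠DBF) = (BD² + BF² - DF²) / (2·BD·BF)
  ∠DBF = 53.13°

Step 4: From FB = 9, FD = 12, BD = 15, by the inverse law of cosines:
  cos(∠BFD) = (FB² + FD² - BD²) / (2·FB·FD)
  ∠BFD = 90°

Step 5: From DB = 15, DF = 12, BF = 9, by the inverse law of cosines:
  cos(∠BDF) = (DB² + DF² - BF²) / (2·DB·DF)
  ∠BDF = 36.87°

Step 6: From BD = 15, BN = 3·√61, DN = 27, by the inverse law of cosines:
  cos(∠DBN) = (BD² + BN² - DN²) / (2·BD·BN)
  ∠DBN = 86.33°

Step 7: From DE = 2·√85, DF = 12, EF = 14, by the inverse law of cosines:
  cos(∠EDF) = (DE² + DF² - EF²) / (2·DE·DF)
  ∠EDF = 49.4°

Step 8: From NB = 3·√61, ND = 27, BD = 15, by the inverse law of cosines:
  cos(∠BND) = (NB² + ND² - BD²) / (2·NB·ND)
  ∠BND = 33.67°

Step 9: From ED = 2·√85, EF = 14, DF = 12, by the inverse law of cosines:
  cos(∠DEF) = (ED² + EF² - DF²) / (2·ED·EF)
  ∠DEF = 40.6°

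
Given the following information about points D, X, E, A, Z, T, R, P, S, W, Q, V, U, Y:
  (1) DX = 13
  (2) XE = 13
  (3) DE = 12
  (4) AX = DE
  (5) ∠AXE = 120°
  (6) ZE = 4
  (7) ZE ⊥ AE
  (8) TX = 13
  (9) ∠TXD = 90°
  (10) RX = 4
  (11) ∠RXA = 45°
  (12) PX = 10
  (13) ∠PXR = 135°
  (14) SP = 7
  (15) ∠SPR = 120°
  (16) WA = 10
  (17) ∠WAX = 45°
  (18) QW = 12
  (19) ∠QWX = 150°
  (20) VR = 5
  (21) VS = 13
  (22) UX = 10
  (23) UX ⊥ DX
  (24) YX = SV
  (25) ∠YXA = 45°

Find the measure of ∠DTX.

Step 1: By the law of cosines on triangle TXD: TD² = 13² + 13² − 2·13·13·cos(90°) = 338, so TD = 13·√2.
Step 2: By the inverse law of cosines on triangle DTX: cos(∠DTX) = ((13·√2)² + 13² − 13²) / (2·13·√2·13) = 338/478 = 0.7071, so ∠DTX = 45°.

Therefore, the measure of angle ∠DTX = 45°.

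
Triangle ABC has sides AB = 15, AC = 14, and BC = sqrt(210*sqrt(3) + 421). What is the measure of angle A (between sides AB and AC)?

By the inverse law of cosines: cos(A) = (AB² + AC² - BC²) / (2 × AB × AC)
cos(A) = (15² + 14² - (sqrt(210*sqrt(3) + 421))²) / (2 × 15 × 14)
cos(A) = (225 + 196 - (210*sqrt(3) + 421)) / 420
cos(A) = -sqrt(3)/2
A = arccos(-sqrt(3)/2) = 150°

150°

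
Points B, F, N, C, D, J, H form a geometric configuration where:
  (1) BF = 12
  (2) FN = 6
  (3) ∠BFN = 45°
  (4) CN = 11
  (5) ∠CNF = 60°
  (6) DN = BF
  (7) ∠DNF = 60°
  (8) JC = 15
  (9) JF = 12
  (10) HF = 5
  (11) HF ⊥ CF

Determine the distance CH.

Step 1: By the law of cosines on triangle FNC: FC² = 6² + 11² − 2·6·11·cos(60°) = 91, so FC = √91.
Step 2: By the law of cosines on triangle CFH: CH² = √91² + 5² − 2·√91·5·cos(90°) = 116, so CH = 2·√29.

Therefore, the length of CH = 2·√29.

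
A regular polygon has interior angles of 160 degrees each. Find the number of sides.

The exterior angle is the supplement of the interior angle: 180 - 160 = 20 degrees.
Since the exterior angles of any convex polygon sum to 360 degrees, the number of sides is 360 / 20 = 18.

18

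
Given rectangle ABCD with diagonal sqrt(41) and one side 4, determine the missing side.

b = sqrt(d^2 - a^2) = sqrt(41 - 16) = sqrt(25) = 5

5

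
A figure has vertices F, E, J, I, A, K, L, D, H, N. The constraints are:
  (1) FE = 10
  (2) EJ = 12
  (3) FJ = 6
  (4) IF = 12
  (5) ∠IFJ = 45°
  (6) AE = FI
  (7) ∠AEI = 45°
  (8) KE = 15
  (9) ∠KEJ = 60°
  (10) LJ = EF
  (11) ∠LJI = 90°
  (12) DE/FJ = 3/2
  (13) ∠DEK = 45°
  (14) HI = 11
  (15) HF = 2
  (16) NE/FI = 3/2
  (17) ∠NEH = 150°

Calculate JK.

Step 1: By the law of cosines on triangle JEK: JK² = 12² + 15² − 2·12·15·cos(60°) = 189, so JK = 3·√21.

Therefore, the length of JK = 3·√21.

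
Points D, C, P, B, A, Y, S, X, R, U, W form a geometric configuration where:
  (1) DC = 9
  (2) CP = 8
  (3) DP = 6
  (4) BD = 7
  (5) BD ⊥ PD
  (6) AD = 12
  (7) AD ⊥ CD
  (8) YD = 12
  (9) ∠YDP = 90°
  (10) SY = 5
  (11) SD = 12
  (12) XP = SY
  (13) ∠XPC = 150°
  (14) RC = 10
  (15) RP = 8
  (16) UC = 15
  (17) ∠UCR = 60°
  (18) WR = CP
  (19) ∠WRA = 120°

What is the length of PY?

Step 1: By the law of cosines on triangle PDY: PY² = 6² + 12² − 2·6·12·cos(90°) = 180, so PY = 6·√5.

Therefore, the length of PY = 6·√5.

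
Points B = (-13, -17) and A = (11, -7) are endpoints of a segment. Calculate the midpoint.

The midpoint is the point halfway along the segment.
Move half the horizontal distance: -13 + (11 - -13)/2 = -13 + 24/2 = -1
Move half the vertical distance: -17 + (-7 - -17)/2 = -17 + 10/2 = -12
Midpoint = (-1, -12)

(-1, -12)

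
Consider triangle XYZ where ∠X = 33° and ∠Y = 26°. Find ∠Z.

Let angle Z = x. Then 33 + 26 + x = 180.
x = 180 - 59 = 121 degrees.

121 degrees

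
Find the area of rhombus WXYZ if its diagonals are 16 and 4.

Area of a rhombus = (d1 * d2) / 2
Area = (16 * 4) / 2
Area = 64 / 2
Area = 32

32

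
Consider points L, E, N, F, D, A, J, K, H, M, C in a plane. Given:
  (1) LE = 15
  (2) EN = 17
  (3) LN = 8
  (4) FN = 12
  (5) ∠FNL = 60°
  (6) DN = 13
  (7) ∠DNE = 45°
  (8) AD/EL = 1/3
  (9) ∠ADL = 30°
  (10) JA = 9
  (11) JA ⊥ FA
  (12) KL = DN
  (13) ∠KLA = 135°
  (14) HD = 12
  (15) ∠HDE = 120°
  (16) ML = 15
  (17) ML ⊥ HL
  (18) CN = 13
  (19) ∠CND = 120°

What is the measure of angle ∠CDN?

Step 1: By the law of cosines on triangle DNC: DC² = 13² + 13² − 2·13·13·cos(120°) = 507, so DC = 13·√3.
Step 2: By the inverse law of cosines on triangle CDN: cos(∠CDN) = ((13·√3)² + 13² − 13²) / (2·13·√3·13) = 507/585.43 = 0.866, so ∠CDN = 30°.

Therefore, the measure of angle ∠CDN = 30°.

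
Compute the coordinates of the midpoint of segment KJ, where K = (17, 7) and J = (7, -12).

The midpoint is the average of the coordinates:
x: (17 + 7)/2 = 12
y: (7 + -12)/2 = -5/2
Midpoint = (12, -5/2)

(12, -5/2)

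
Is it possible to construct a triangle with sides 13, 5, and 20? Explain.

The longest side is 20. The other two sides sum to 5 + 13 = 18.
Since 18 ≤ 20, the two shorter sides cannot reach around to close the triangle.

No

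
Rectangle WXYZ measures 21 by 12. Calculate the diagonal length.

A rectangle's diagonal splits it into two right triangles, with the diagonal as the hypotenuse.
By the Pythagorean theorem, d^2 = 21^2 + 12^2 = 585.
Therefore d = sqrt(585) = 3*sqrt(65).

3*sqrt(65)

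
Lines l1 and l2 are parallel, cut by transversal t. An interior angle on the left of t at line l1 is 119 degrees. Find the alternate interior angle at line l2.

Alternate interior angles lie on opposite sides of the transversal, between the parallel lines.
By the alternate interior angle theorem, they are equal: 119 degrees.

119 degrees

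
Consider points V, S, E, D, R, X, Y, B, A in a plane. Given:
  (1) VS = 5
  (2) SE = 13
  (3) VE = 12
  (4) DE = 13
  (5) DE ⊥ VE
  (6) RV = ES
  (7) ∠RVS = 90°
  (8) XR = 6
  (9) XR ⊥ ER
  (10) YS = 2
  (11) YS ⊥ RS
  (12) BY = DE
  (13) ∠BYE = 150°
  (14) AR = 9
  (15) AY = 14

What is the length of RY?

From the given relations: RV = ES = 13.
Step 1: By the law of cosines on triangle SVR: SR² = 5² + 13² − 2·5·13·cos(90°) = 194, so SR = √194.
Step 2: By the law of cosines on triangle RSY: RY² = √194² + 2² − 2·√194·2·cos(90°) = 198, so RY = 3·√22.

Therefore, the length of RY = 3·√22.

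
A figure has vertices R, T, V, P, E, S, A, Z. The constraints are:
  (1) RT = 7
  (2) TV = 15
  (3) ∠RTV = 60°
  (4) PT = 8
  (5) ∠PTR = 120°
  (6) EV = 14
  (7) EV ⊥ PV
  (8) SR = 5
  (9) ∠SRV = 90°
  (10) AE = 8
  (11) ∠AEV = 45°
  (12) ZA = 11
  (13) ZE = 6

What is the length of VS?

Step 1: By the law of cosines on triangle VTR: VR² = 15² + 7² − 2·15·7·cos(60°) = 169, so VR = 13.
Step 2: By the law of cosines on triangle VRS: VS² = 13² + 5² − 2·13·5·cos(90°) = 194, so VS = √194.

Therefore, the length of VS = √194.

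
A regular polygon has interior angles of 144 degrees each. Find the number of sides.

The exterior angle is the supplement of the interior angle: 180 - 144 = 36 degrees.
Since the exterior angles of any convex polygon sum to 360 degrees, the number of sides is 360 / 36 = 10.

10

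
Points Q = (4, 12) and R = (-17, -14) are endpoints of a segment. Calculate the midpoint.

The midpoint is the average of the coordinates:
x: (4 + -17)/2 = -13/2
y: (12 + -14)/2 = -1
Midpoint = (-13/2, -1)

(-13/2, -1)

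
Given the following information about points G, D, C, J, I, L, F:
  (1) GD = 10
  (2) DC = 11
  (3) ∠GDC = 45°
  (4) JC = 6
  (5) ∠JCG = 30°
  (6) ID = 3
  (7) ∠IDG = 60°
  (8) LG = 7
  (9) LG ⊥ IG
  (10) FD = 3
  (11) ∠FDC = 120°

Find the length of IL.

Step 1: By the law of cosines on triangle GDI: GI² = 10² + 3² − 2·10·3·cos(60°) = 79, so GI = √79.
Step 2: By the law of cosines on triangle IGL: IL² = √79² + 7² − 2·√79·7·cos(90°) = 128, so IL = 8·√2.

Therefore, the length of IL = 8·√2.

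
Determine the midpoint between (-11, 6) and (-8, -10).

M = ((x₁ + x₂)/2, (y₁ + y₂)/2)
= ((-11 + -8)/2, (6 + -10)/2)
= (-19/2, -4/2) = (-19/2, -2)

(-19/2, -2)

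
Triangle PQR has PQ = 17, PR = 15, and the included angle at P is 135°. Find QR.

By the law of cosines: QR^2 = PQ^2 + PR^2 - 2*PQ*PR*cos(P)
QR^2 = 17^2 + 15^2 - 2*17*15*cos(135°)
QR^2 = 289 + 225 - 510*(-sqrt(2)/2)
QR^2 = 255*sqrt(2) + 514
QR = sqrt(255*sqrt(2) + 514)

sqrt(255*sqrt(2) + 514)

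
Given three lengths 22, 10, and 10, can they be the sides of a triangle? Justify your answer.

The longest side is 22. The other two sides sum to 10 + 10 = 20.
Since 20 ≤ 22, the two shorter sides cannot reach around to close the triangle.

No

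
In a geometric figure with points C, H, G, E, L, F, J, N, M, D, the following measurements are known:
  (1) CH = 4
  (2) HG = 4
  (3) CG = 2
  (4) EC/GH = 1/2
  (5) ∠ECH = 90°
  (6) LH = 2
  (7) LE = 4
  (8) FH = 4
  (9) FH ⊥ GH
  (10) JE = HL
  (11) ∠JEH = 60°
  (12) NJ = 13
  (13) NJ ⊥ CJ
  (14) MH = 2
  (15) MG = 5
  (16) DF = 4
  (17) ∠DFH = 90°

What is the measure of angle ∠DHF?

Step 1: By the law of cosines on triangle HFD: HD² = 4² + 4² − 2·4·4·cos(90°) = 32, so HD = 4·√2.
Step 2: By the inverse law of cosines on triangle DHF: cos(∠DHF) = ((4·√2)² + 4² − 4²) / (2·4·√2·4) = 32/45.25 = 0.7071, so ∠DHF = 45°.

Therefore, the measure of angle ∠DHF = 45°.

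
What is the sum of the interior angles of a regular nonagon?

The sum of interior angles of an n-sided polygon is (n - 2) * 180.
For n = 9: (9 - 2) * 180 = 7 * 180 = 1260 degrees.

1260 degrees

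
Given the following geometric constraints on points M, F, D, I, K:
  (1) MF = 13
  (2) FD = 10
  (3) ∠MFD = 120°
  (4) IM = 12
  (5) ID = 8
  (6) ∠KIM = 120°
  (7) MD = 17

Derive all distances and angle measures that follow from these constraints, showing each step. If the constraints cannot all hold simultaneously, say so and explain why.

These constraints are not satisfiable: (1), (2) and (3) already determine MD: by the law of cosines MD² = 13² + 10² − 2·13·10·cos(120°) = 399, so MD ≈ 19.97, which contradicts (7) MD = 17. No planar figure meets all of them, so nothing further can be derived.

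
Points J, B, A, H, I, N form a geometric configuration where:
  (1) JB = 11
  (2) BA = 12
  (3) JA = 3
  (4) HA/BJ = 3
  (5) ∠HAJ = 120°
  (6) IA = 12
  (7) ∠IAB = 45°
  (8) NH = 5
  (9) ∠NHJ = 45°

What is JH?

From the given relations: HA = 3·BJ = 3·11 = 33.
Step 1: By the law of cosines on triangle JAH: JH² = 3² + 33² − 2·3·33·cos(120°) = 1197, so JH = 3·√133.

Therefore, the length of JH = 3·√133.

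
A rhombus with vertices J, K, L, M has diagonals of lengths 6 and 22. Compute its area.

Area = (6 * 22) / 2 = 132 / 2 = 66

66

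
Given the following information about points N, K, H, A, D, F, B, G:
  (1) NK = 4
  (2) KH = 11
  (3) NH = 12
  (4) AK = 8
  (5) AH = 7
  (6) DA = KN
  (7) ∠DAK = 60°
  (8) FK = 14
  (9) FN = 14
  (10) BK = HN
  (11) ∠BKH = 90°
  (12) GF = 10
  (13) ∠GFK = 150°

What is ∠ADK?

From the given relations: DA = KN = 4.
Step 1: By the law of cosines on triangle DAK: DK² = 4² + 8² − 2·4·8·cos(60°) = 48, so DK = 4·√3.
Step 2: By the inverse law of cosines on triangle ADK: cos(∠ADK) = (4² + (4·√3)² − 8²) / (2·4·4·√3) = 0/55.43 = 0, so ∠ADK = 90°.

Therefore, the measure of angle ∠ADK = 90°.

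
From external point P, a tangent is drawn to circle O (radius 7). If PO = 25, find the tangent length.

Let T be the point of tangency. Then OT ⊥ PT (radius ⊥ tangent).
In right triangle OTP: OP² = OT² + PT²
25² = 7² + PT²
PT² = 576, PT = 24

24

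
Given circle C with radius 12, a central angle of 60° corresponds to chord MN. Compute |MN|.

Drop a perpendicular from the center to the chord, bisecting both the chord and the central angle.
Each half-chord = r sin(θ/2) = 12 sin(30°).
The full chord = 2 × 12 × sin(30°) = 12.

12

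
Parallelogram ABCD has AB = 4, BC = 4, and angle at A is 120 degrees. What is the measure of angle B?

Consecutive angles are supplementary: angle B = 180 - 120 = 60 degrees.

60 degrees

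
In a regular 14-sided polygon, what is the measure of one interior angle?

Each interior angle of a regular n-gon is (n - 2) * 180 / n.
For n = 14: (14 - 2) * 180 / 14 = 2160/14 = 1080/7 degrees.

1080/7 degrees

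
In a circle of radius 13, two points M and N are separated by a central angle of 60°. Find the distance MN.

Drop a perpendicular from the center to the chord, bisecting both the chord and the central angle.
Each half-chord = r sin(θ/2) = 13 sin(30°).
The full chord = 2 × 13 × sin(30°) = 13.

13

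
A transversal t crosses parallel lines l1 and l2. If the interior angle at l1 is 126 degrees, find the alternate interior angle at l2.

Alternate interior angles lie on opposite sides of the transversal, between the parallel lines.
By the alternate interior angle theorem, they are equal: 126 degrees.

126 degrees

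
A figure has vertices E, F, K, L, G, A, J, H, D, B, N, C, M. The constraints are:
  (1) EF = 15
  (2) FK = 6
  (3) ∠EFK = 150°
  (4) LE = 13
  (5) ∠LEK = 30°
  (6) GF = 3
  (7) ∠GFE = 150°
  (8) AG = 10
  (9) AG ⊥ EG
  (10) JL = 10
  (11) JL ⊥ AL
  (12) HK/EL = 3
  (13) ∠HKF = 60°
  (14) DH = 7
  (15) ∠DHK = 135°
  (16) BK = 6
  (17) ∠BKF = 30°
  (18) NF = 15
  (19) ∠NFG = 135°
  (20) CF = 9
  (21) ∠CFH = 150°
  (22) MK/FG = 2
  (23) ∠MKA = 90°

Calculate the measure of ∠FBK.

Step 1: By the law of cosines on triangle BKF: BF² = 6² + 6² − 2·6·6·cos(30°) = 9.65, so BF ≈ 3.11.
Step 2: By the inverse law of cosines on triangle FBK: cos(∠FBK) = (3.11² + 6² − 6²) / (2·3.11·6) = 9.65/37.27 = 0.2588, so ∠FBK = 75°.

Therefore, the measure of angle ∠FBK = 75°.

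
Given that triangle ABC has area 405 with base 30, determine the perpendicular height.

height = 2 * 405 / 30 = 27

27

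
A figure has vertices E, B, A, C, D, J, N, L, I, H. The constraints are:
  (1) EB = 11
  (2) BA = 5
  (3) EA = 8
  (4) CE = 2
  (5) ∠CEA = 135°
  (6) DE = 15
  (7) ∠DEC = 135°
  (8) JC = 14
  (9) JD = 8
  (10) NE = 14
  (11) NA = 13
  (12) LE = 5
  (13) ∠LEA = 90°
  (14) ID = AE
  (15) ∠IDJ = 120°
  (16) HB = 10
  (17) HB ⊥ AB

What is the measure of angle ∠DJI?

From the given relations: ID = AE = 8.
Step 1: By the law of cosines on triangle JDI: JI² = 8² + 8² − 2·8·8·cos(120°) = 192, so JI = 8·√3.
Step 2: By the inverse law of cosines on triangle DJI: cos(∠DJI) = (8² + (8·√3)² − 8²) / (2·8·8·√3) = 192/221.7 = 0.866, so ∠DJI = 30°.

Therefore, the measure of angle ∠DJI = 30°.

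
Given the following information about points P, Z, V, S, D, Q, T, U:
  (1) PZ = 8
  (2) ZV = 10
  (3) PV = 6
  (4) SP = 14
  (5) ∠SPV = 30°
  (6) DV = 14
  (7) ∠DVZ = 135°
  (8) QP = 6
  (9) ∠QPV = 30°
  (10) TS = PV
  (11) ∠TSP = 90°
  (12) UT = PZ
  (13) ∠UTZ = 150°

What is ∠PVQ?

Step 1: By the law of cosines on triangle VPQ: VQ² = 6² + 6² − 2·6·6·cos(30°) = 9.65, so VQ ≈ 3.11.
Step 2: By the inverse law of cosines on triangle PVQ: cos(∠PVQ) = (6² + 3.11² − 6²) / (2·6·3.11) = 9.65/37.27 = 0.2588, so ∠PVQ = 75°.

Therefore, the measure of angle ∠PVQ = 75°.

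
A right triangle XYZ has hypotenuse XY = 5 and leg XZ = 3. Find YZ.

YZ = sqrt(5^2 - 3^2) = sqrt(16) = 4

4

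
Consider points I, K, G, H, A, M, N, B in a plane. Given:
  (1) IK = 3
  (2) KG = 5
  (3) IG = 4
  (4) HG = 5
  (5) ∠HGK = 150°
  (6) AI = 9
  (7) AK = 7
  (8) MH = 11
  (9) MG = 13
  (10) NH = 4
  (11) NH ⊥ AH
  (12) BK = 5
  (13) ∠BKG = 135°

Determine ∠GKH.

Step 1: By the law of cosines on triangle KGH: KH² = 5² + 5² − 2·5·5·cos(150°) = 93.3, so KH ≈ 9.66.
Step 2: By the inverse law of cosines on triangle GKH: cos(∠GKH) = (5² + 9.66² − 5²) / (2·5·9.66) = 93.3/96.59 = 0.9659, so ∠GKH = 15°.

Therefore, the measure of angle ∠GKH = 15°.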